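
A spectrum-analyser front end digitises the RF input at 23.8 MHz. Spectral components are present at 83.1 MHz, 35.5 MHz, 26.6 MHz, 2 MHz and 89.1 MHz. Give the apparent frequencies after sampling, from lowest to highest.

fs/2 = 11.9 MHz.
83.1 MHz mod fs = 11.7 MHz.
11.7 MHz ≤ fs/2 = 11.9 MHz, appears at 11.7 MHz.
35.5 MHz mod fs = 11.7 MHz.
11.7 MHz ≤ fs/2 = 11.9 MHz, appears at 11.7 MHz.
26.6 MHz mod fs = 2.8 MHz.
2.8 MHz ≤ fs/2 = 11.9 MHz, appears at 2.8 MHz.
2 MHz ≤ fs/2 = 11.9 MHz, passes unchanged.
89.1 MHz mod fs = 17.7 MHz.
17.7 MHz > fs/2 = 11.9 MHz, folds to fs − 17.7 MHz = 6.1 MHz.
Distinct values: {2 MHz, 2.8 MHz, 6.1 MHz, 11.7 MHz}.

2 MHz, 2.8 MHz, 6.1 MHz, 11.7 MHz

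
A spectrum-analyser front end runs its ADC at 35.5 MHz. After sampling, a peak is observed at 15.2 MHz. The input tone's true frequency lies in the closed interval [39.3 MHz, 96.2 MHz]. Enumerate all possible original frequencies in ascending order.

50.7 MHz, 55.8 MHz, 86.2 MHz, 91.3 MHz

Frequencies that alias to 15.2 MHz are k·fs ± 15.2 MHz for integer k ≥ 0.
k=0: 15.2 MHz.
k=1: 20.3 MHz, 50.7 MHz.
k=2: 55.8 MHz, 86.2 MHz.
k=3: 91.3 MHz, 121.7 MHz.
k=4: 126.8 MHz, 157.2 MHz.
Within [39.3 MHz, 96.2 MHz]: 50.7 MHz, 55.8 MHz, 86.2 MHz, 91.3 MHz.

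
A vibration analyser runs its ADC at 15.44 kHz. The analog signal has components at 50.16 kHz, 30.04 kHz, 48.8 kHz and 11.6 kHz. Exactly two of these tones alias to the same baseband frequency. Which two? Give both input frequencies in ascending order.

11.6 kHz, 50.16 kHz

fs/2 = 7.72 kHz.
50.16 kHz mod fs = 3.84 kHz.
3.84 kHz ≤ fs/2 = 7.72 kHz, appears at 3.84 kHz.
30.04 kHz mod fs = 14.6 kHz.
14.6 kHz > fs/2 = 7.72 kHz, folds to fs − 14.6 kHz = 0.84 kHz.
48.8 kHz mod fs = 2.48 kHz.
2.48 kHz ≤ fs/2 = 7.72 kHz, appears at 2.48 kHz.
11.6 kHz > fs/2 = 7.72 kHz, folds to fs − 11.6 kHz = 3.84 kHz.
11.6 kHz and 50.16 kHz both map to 3.84 kHz.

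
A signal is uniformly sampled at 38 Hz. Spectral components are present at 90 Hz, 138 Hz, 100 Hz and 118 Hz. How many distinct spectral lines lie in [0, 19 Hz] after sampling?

2

fs/2 = 19 Hz.
90 Hz mod fs = 14 Hz.
14 Hz ≤ fs/2 = 19 Hz, appears at 14 Hz.
138 Hz mod fs = 24 Hz.
24 Hz > fs/2 = 19 Hz, folds to fs − 24 Hz = 14 Hz.
100 Hz mod fs = 24 Hz.
24 Hz > fs/2 = 19 Hz, folds to fs − 24 Hz = 14 Hz.
118 Hz mod fs = 4 Hz.
4 Hz ≤ fs/2 = 19 Hz, appears at 4 Hz.
Distinct values: {4 Hz, 14 Hz} → 2.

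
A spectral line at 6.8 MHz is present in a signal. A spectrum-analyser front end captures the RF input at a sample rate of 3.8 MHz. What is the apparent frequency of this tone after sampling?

6.8 MHz mod fs = 3 MHz.
3 MHz > fs/2 = 1.9 MHz, folds to fs − 3 MHz = 0.8 MHz.

0.8 MHz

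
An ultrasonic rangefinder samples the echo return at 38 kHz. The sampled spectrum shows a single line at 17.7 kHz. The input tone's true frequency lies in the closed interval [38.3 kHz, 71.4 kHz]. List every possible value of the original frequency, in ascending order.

Frequencies that alias to 17.7 kHz are k·fs ± 17.7 kHz for integer k ≥ 0.
k=0: 17.7 kHz.
k=1: 20.3 kHz, 55.7 kHz.
k=2: 58.3 kHz, 93.7 kHz.
k=3: 96.3 kHz, 131.7 kHz.
Within [38.3 kHz, 71.4 kHz]: 55.7 kHz, 58.3 kHz.

55.7 kHz, 58.3 kHz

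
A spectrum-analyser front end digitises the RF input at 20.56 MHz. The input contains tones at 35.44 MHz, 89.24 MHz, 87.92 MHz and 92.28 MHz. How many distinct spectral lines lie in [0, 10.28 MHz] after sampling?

fs/2 = 10.28 MHz.
35.44 MHz mod fs = 14.88 MHz.
14.88 MHz > fs/2 = 10.28 MHz, folds to fs − 14.88 MHz = 5.68 MHz.
89.24 MHz mod fs = 7 MHz.
7 MHz ≤ fs/2 = 10.28 MHz, appears at 7 MHz.
87.92 MHz mod fs = 5.68 MHz.
5.68 MHz ≤ fs/2 = 10.28 MHz, appears at 5.68 MHz.
92.28 MHz mod fs = 10.04 MHz.
10.04 MHz ≤ fs/2 = 10.28 MHz, appears at 10.04 MHz.
Distinct values: {5.68 MHz, 7 MHz, 10.04 MHz} → 3.

3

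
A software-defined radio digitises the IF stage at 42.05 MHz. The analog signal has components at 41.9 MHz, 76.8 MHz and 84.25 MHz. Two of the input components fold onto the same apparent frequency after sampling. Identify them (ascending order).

fs/2 = 21.025 MHz.
41.9 MHz > fs/2 = 21.025 MHz, folds to fs − 41.9 MHz = 0.15 MHz.
76.8 MHz mod fs = 34.75 MHz.
34.75 MHz > fs/2 = 21.025 MHz, folds to fs − 34.75 MHz = 7.3 MHz.
84.25 MHz mod fs = 0.15 MHz.
0.15 MHz ≤ fs/2 = 21.025 MHz, appears at 0.15 MHz.
41.9 MHz and 84.25 MHz both map to 0.15 MHz.

41.9 MHz, 84.25 MHz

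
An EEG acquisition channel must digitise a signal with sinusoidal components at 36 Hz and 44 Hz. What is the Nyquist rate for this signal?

Highest-frequency component: 44 Hz.
Nyquist rate = 2 × 44 Hz = 88 Hz.

88 Hz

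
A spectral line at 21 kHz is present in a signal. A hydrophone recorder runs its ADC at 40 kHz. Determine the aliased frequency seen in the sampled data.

19 kHz

21 kHz > fs/2 = 20 kHz, folds to fs − 21 kHz = 19 kHz.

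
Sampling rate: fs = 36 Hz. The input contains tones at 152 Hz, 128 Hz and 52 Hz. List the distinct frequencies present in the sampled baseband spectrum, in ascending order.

8 Hz, 16 Hz

fs/2 = 18 Hz.
152 Hz mod fs = 8 Hz.
8 Hz ≤ fs/2 = 18 Hz, appears at 8 Hz.
128 Hz mod fs = 20 Hz.
20 Hz > fs/2 = 18 Hz, folds to fs − 20 Hz = 16 Hz.
52 Hz mod fs = 16 Hz.
16 Hz ≤ fs/2 = 18 Hz, appears at 16 Hz.
Distinct values: {8 Hz, 16 Hz}.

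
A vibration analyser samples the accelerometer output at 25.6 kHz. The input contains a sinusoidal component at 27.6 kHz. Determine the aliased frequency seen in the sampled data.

27.6 kHz mod fs = 2 kHz.
2 kHz ≤ fs/2 = 12.8 kHz, appears at 2 kHz.

2 kHz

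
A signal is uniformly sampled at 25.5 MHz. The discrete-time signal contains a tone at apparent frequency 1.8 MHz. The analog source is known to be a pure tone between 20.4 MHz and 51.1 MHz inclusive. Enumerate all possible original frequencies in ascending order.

Frequencies that alias to 1.8 MHz are k·fs ± 1.8 MHz for integer k ≥ 0.
k=0: 1.8 MHz.
k=1: 23.7 MHz, 27.3 MHz.
k=2: 49.2 MHz, 52.8 MHz.
k=3: 74.7 MHz, 78.3 MHz.
Within [20.4 MHz, 51.1 MHz]: 23.7 MHz, 27.3 MHz, 49.2 MHz.

23.7 MHz, 27.3 MHz, 49.2 MHz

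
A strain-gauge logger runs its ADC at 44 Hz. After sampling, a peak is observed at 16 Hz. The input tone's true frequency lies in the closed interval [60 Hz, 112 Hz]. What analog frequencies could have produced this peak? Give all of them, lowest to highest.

60 Hz, 72 Hz, 104 Hz

Frequencies that alias to 16 Hz are k·fs ± 16 Hz for integer k ≥ 0.
k=0: 16 Hz.
k=1: 28 Hz, 60 Hz.
k=2: 72 Hz, 104 Hz.
k=3: 116 Hz, 148 Hz.
Within [60 Hz, 112 Hz]: 60 Hz, 72 Hz, 104 Hz.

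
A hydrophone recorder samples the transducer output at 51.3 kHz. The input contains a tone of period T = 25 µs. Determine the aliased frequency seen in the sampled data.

T = 25 µs → f = 1/T = 40 kHz.
40 kHz > fs/2 = 25.65 kHz, folds to fs − 40 kHz = 11.3 kHz.

11.3 kHz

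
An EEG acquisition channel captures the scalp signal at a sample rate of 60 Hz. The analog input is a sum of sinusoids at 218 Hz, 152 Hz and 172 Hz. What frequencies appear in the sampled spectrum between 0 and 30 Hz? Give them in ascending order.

fs/2 = 30 Hz.
218 Hz mod fs = 38 Hz.
38 Hz > fs/2 = 30 Hz, folds to fs − 38 Hz = 22 Hz.
152 Hz mod fs = 32 Hz.
32 Hz > fs/2 = 30 Hz, folds to fs − 32 Hz = 28 Hz.
172 Hz mod fs = 52 Hz.
52 Hz > fs/2 = 30 Hz, folds to fs − 52 Hz = 8 Hz.
Distinct values: {8 Hz, 22 Hz, 28 Hz}.

8 Hz, 22 Hz, 28 Hz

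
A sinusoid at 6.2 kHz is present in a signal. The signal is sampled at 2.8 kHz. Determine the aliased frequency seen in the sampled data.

6.2 kHz mod fs = 0.6 kHz.
0.6 kHz ≤ fs/2 = 1.4 kHz, appears at 0.6 kHz.

0.6 kHz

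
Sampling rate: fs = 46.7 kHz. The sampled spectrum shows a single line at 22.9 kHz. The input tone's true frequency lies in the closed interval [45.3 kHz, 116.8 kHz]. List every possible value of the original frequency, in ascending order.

69.6 kHz, 70.5 kHz, 116.3 kHz

Frequencies that alias to 22.9 kHz are k·fs ± 22.9 kHz for integer k ≥ 0.
k=0: 22.9 kHz.
k=1: 23.8 kHz, 69.6 kHz.
k=2: 70.5 kHz, 116.3 kHz.
k=3: 117.2 kHz, 163 kHz.
Within [45.3 kHz, 116.8 kHz]: 69.6 kHz, 70.5 kHz, 116.3 kHz.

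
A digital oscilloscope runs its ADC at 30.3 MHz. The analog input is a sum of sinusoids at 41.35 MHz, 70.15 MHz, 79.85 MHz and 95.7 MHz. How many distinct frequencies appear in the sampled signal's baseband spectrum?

3

fs/2 = 15.15 MHz.
41.35 MHz mod fs = 11.05 MHz.
11.05 MHz ≤ fs/2 = 15.15 MHz, appears at 11.05 MHz.
70.15 MHz mod fs = 9.55 MHz.
9.55 MHz ≤ fs/2 = 15.15 MHz, appears at 9.55 MHz.
79.85 MHz mod fs = 19.25 MHz.
19.25 MHz > fs/2 = 15.15 MHz, folds to fs − 19.25 MHz = 11.05 MHz.
95.7 MHz mod fs = 4.8 MHz.
4.8 MHz ≤ fs/2 = 15.15 MHz, appears at 4.8 MHz.
Distinct values: {4.8 MHz, 9.55 MHz, 11.05 MHz} → 3.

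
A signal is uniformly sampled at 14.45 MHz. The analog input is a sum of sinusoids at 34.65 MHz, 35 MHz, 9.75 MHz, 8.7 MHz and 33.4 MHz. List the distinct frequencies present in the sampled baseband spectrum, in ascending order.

4.5 MHz, 4.7 MHz, 5.75 MHz, 6.1 MHz

fs/2 = 7.225 MHz.
34.65 MHz mod fs = 5.75 MHz.
5.75 MHz ≤ fs/2 = 7.225 MHz, appears at 5.75 MHz.
35 MHz mod fs = 6.1 MHz.
6.1 MHz ≤ fs/2 = 7.225 MHz, appears at 6.1 MHz.
9.75 MHz > fs/2 = 7.225 MHz, folds to fs − 9.75 MHz = 4.7 MHz.
8.7 MHz > fs/2 = 7.225 MHz, folds to fs − 8.7 MHz = 5.75 MHz.
33.4 MHz mod fs = 4.5 MHz.
4.5 MHz ≤ fs/2 = 7.225 MHz, appears at 4.5 MHz.
Distinct values: {4.5 MHz, 4.7 MHz, 5.75 MHz, 6.1 MHz}.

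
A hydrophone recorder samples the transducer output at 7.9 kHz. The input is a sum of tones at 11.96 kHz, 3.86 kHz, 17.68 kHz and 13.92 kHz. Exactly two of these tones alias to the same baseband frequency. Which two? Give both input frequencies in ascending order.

13.92 kHz, 17.68 kHz

fs/2 = 3.95 kHz.
11.96 kHz mod fs = 4.06 kHz.
4.06 kHz > fs/2 = 3.95 kHz, folds to fs − 4.06 kHz = 3.84 kHz.
3.86 kHz ≤ fs/2 = 3.95 kHz, passes unchanged.
17.68 kHz mod fs = 1.88 kHz.
1.88 kHz ≤ fs/2 = 3.95 kHz, appears at 1.88 kHz.
13.92 kHz mod fs = 6.02 kHz.
6.02 kHz > fs/2 = 3.95 kHz, folds to fs − 6.02 kHz = 1.88 kHz.
13.92 kHz and 17.68 kHz both map to 1.88 kHz.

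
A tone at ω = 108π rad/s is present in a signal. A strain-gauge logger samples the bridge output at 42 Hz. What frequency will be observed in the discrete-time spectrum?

ω = 108π rad/s → f = ω/(2π) = 54 Hz.
54 Hz mod fs = 12 Hz.
12 Hz ≤ fs/2 = 21 Hz, appears at 12 Hz.

12 Hz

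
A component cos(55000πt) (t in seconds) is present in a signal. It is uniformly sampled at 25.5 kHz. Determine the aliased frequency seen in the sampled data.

2 kHz

ω = 55000π rad/s → f = ω/(2π) = 27500 Hz = 27.5 kHz.
27.5 kHz mod fs = 2 kHz.
2 kHz ≤ fs/2 = 12.75 kHz, appears at 2 kHz.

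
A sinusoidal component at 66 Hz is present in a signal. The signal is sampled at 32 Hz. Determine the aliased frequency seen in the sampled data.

2 Hz

66 Hz mod fs = 2 Hz.
2 Hz ≤ fs/2 = 16 Hz, appears at 2 Hz.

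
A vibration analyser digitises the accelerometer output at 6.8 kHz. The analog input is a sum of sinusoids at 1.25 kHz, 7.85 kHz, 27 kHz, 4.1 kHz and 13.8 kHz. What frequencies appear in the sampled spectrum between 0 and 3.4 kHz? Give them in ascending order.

fs/2 = 3.4 kHz.
1.25 kHz ≤ fs/2 = 3.4 kHz, passes unchanged.
7.85 kHz mod fs = 1.05 kHz.
1.05 kHz ≤ fs/2 = 3.4 kHz, appears at 1.05 kHz.
27 kHz mod fs = 6.6 kHz.
6.6 kHz > fs/2 = 3.4 kHz, folds to fs − 6.6 kHz = 0.2 kHz.
4.1 kHz > fs/2 = 3.4 kHz, folds to fs − 4.1 kHz = 2.7 kHz.
13.8 kHz mod fs = 0.2 kHz.
0.2 kHz ≤ fs/2 = 3.4 kHz, appears at 0.2 kHz.
Distinct values: {0.2 kHz, 1.05 kHz, 1.25 kHz, 2.7 kHz}.

0.2 kHz, 1.05 kHz, 1.25 kHz, 2.7 kHz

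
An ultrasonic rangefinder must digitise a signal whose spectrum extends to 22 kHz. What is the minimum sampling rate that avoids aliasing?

44 kHz

Nyquist rate = 2 × 22 kHz = 44 kHz.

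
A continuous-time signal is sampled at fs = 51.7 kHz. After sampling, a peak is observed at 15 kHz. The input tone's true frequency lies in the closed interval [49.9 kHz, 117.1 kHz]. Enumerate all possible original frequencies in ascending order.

Frequencies that alias to 15 kHz are k·fs ± 15 kHz for integer k ≥ 0.
k=0: 15 kHz.
k=1: 36.7 kHz, 66.7 kHz.
k=2: 88.4 kHz, 118.4 kHz.
k=3: 140.1 kHz, 170.1 kHz.
Within [49.9 kHz, 117.1 kHz]: 66.7 kHz, 88.4 kHz.

66.7 kHz, 88.4 kHz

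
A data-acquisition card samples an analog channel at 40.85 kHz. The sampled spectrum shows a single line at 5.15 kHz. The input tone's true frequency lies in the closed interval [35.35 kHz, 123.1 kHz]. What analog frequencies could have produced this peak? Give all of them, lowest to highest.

35.7 kHz, 46 kHz, 76.55 kHz, 86.85 kHz, 117.4 kHz

Frequencies that alias to 5.15 kHz are k·fs ± 5.15 kHz for integer k ≥ 0.
k=0: 5.15 kHz.
k=1: 35.7 kHz, 46 kHz.
k=2: 76.55 kHz, 86.85 kHz.
k=3: 117.4 kHz, 127.7 kHz.
k=4: 158.25 kHz, 168.55 kHz.
Within [35.35 kHz, 123.1 kHz]: 35.7 kHz, 46 kHz, 76.55 kHz, 86.85 kHz, 117.4 kHz.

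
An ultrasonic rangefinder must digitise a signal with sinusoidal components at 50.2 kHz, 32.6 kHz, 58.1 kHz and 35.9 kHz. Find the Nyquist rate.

Highest-frequency component: 58.1 kHz.
Nyquist rate = 2 × 58.1 kHz = 116.2 kHz.

116.2 kHz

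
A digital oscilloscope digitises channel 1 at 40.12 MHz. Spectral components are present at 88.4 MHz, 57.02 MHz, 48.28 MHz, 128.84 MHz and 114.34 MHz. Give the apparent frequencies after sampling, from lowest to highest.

fs/2 = 20.06 MHz.
88.4 MHz mod fs = 8.16 MHz.
8.16 MHz ≤ fs/2 = 20.06 MHz, appears at 8.16 MHz.
57.02 MHz mod fs = 16.9 MHz.
16.9 MHz ≤ fs/2 = 20.06 MHz, appears at 16.9 MHz.
48.28 MHz mod fs = 8.16 MHz.
8.16 MHz ≤ fs/2 = 20.06 MHz, appears at 8.16 MHz.
128.84 MHz mod fs = 8.48 MHz.
8.48 MHz ≤ fs/2 = 20.06 MHz, appears at 8.48 MHz.
114.34 MHz mod fs = 34.1 MHz.
34.1 MHz > fs/2 = 20.06 MHz, folds to fs − 34.1 MHz = 6.02 MHz.
Distinct values: {6.02 MHz, 8.16 MHz, 8.48 MHz, 16.9 MHz}.

6.02 MHz, 8.16 MHz, 8.48 MHz, 16.9 MHz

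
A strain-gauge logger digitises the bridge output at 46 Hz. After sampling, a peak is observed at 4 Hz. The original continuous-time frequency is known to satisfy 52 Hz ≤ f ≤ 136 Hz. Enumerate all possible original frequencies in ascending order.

Frequencies that alias to 4 Hz are k·fs ± 4 Hz for integer k ≥ 0.
k=0: 4 Hz.
k=1: 42 Hz, 50 Hz.
k=2: 88 Hz, 96 Hz.
k=3: 134 Hz, 142 Hz.
k=4: 180 Hz, 188 Hz.
Within [52 Hz, 136 Hz]: 88 Hz, 96 Hz, 134 Hz.

88 Hz, 96 Hz, 134 Hz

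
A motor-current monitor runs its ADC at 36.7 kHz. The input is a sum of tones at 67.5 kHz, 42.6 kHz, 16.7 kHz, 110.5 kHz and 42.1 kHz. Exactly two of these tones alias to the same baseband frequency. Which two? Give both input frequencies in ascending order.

42.6 kHz, 67.5 kHz

fs/2 = 18.35 kHz.
67.5 kHz mod fs = 30.8 kHz.
30.8 kHz > fs/2 = 18.35 kHz, folds to fs − 30.8 kHz = 5.9 kHz.
42.6 kHz mod fs = 5.9 kHz.
5.9 kHz ≤ fs/2 = 18.35 kHz, appears at 5.9 kHz.
16.7 kHz ≤ fs/2 = 18.35 kHz, passes unchanged.
110.5 kHz mod fs = 0.4 kHz.
0.4 kHz ≤ fs/2 = 18.35 kHz, appears at 0.4 kHz.
42.1 kHz mod fs = 5.4 kHz.
5.4 kHz ≤ fs/2 = 18.35 kHz, appears at 5.4 kHz.
42.6 kHz and 67.5 kHz both map to 5.9 kHz.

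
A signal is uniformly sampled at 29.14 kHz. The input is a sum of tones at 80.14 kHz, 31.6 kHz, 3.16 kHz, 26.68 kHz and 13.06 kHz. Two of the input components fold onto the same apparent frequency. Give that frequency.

fs/2 = 14.57 kHz.
80.14 kHz mod fs = 21.86 kHz.
21.86 kHz > fs/2 = 14.57 kHz, folds to fs − 21.86 kHz = 7.28 kHz.
31.6 kHz mod fs = 2.46 kHz.
2.46 kHz ≤ fs/2 = 14.57 kHz, appears at 2.46 kHz.
3.16 kHz ≤ fs/2 = 14.57 kHz, passes unchanged.
26.68 kHz > fs/2 = 14.57 kHz, folds to fs − 26.68 kHz = 2.46 kHz.
13.06 kHz ≤ fs/2 = 14.57 kHz, passes unchanged.
26.68 kHz and 31.6 kHz both map to 2.46 kHz.

2.46 kHz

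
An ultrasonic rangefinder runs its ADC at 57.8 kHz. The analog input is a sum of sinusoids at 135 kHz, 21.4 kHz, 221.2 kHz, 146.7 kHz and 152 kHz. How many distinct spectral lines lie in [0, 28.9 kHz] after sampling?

4

fs/2 = 28.9 kHz.
135 kHz mod fs = 19.4 kHz.
19.4 kHz ≤ fs/2 = 28.9 kHz, appears at 19.4 kHz.
21.4 kHz ≤ fs/2 = 28.9 kHz, passes unchanged.
221.2 kHz mod fs = 47.8 kHz.
47.8 kHz > fs/2 = 28.9 kHz, folds to fs − 47.8 kHz = 10 kHz.
146.7 kHz mod fs = 31.1 kHz.
31.1 kHz > fs/2 = 28.9 kHz, folds to fs − 31.1 kHz = 26.7 kHz.
152 kHz mod fs = 36.4 kHz.
36.4 kHz > fs/2 = 28.9 kHz, folds to fs − 36.4 kHz = 21.4 kHz.
Distinct values: {10 kHz, 19.4 kHz, 21.4 kHz, 26.7 kHz} → 4.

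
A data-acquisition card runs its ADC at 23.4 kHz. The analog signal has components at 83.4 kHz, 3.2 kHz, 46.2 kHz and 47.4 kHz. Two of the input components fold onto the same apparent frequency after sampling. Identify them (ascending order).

46.2 kHz, 47.4 kHz

fs/2 = 11.7 kHz.
83.4 kHz mod fs = 13.2 kHz.
13.2 kHz > fs/2 = 11.7 kHz, folds to fs − 13.2 kHz = 10.2 kHz.
3.2 kHz ≤ fs/2 = 11.7 kHz, passes unchanged.
46.2 kHz mod fs = 22.8 kHz.
22.8 kHz > fs/2 = 11.7 kHz, folds to fs − 22.8 kHz = 0.6 kHz.
47.4 kHz mod fs = 0.6 kHz.
0.6 kHz ≤ fs/2 = 11.7 kHz, appears at 0.6 kHz.
46.2 kHz and 47.4 kHz both map to 0.6 kHz.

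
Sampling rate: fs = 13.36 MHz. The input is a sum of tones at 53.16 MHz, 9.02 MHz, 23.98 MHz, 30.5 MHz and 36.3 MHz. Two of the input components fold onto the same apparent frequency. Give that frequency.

3.78 MHz

fs/2 = 6.68 MHz.
53.16 MHz mod fs = 13.08 MHz.
13.08 MHz > fs/2 = 6.68 MHz, folds to fs − 13.08 MHz = 0.28 MHz.
9.02 MHz > fs/2 = 6.68 MHz, folds to fs − 9.02 MHz = 4.34 MHz.
23.98 MHz mod fs = 10.62 MHz.
10.62 MHz > fs/2 = 6.68 MHz, folds to fs − 10.62 MHz = 2.74 MHz.
30.5 MHz mod fs = 3.78 MHz.
3.78 MHz ≤ fs/2 = 6.68 MHz, appears at 3.78 MHz.
36.3 MHz mod fs = 9.58 MHz.
9.58 MHz > fs/2 = 6.68 MHz, folds to fs − 9.58 MHz = 3.78 MHz.
30.5 MHz and 36.3 MHz both map to 3.78 MHz.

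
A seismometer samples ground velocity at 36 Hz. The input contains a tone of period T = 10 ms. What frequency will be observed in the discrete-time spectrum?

T = 10 ms → f = 1/T = 100 Hz.
100 Hz mod fs = 28 Hz.
28 Hz > fs/2 = 18 Hz, folds to fs − 28 Hz = 8 Hz.

8 Hz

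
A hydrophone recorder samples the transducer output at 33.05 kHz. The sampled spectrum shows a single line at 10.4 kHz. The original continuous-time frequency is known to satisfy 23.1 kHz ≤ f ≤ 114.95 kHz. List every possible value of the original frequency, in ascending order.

Frequencies that alias to 10.4 kHz are k·fs ± 10.4 kHz for integer k ≥ 0.
k=0: 10.4 kHz.
k=1: 22.65 kHz, 43.45 kHz.
k=2: 55.7 kHz, 76.5 kHz.
k=3: 88.75 kHz, 109.55 kHz.
k=4: 121.8 kHz, 142.6 kHz.
Within [23.1 kHz, 114.95 kHz]: 43.45 kHz, 55.7 kHz, 76.5 kHz, 88.75 kHz, 109.55 kHz.

43.45 kHz, 55.7 kHz, 76.5 kHz, 88.75 kHz, 109.55 kHz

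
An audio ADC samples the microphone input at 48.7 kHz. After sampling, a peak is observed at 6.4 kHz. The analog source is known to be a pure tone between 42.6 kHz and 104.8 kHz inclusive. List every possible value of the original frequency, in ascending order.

Frequencies that alias to 6.4 kHz are k·fs ± 6.4 kHz for integer k ≥ 0.
k=0: 6.4 kHz.
k=1: 42.3 kHz, 55.1 kHz.
k=2: 91 kHz, 103.8 kHz.
k=3: 139.7 kHz, 152.5 kHz.
Within [42.6 kHz, 104.8 kHz]: 55.1 kHz, 91 kHz, 103.8 kHz.

55.1 kHz, 91 kHz, 103.8 kHz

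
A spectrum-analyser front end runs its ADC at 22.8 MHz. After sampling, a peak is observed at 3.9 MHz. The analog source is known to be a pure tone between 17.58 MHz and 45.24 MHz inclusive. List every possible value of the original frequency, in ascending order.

Frequencies that alias to 3.9 MHz are k·fs ± 3.9 MHz for integer k ≥ 0.
k=0: 3.9 MHz.
k=1: 18.9 MHz, 26.7 MHz.
k=2: 41.7 MHz, 49.5 MHz.
k=3: 64.5 MHz, 72.3 MHz.
Within [17.58 MHz, 45.24 MHz]: 18.9 MHz, 26.7 MHz, 41.7 MHz.

18.9 MHz, 26.7 MHz, 41.7 MHz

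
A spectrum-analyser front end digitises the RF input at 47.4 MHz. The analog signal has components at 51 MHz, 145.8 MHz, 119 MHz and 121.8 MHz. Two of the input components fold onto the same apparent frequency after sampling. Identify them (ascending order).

fs/2 = 23.7 MHz.
51 MHz mod fs = 3.6 MHz.
3.6 MHz ≤ fs/2 = 23.7 MHz, appears at 3.6 MHz.
145.8 MHz mod fs = 3.6 MHz.
3.6 MHz ≤ fs/2 = 23.7 MHz, appears at 3.6 MHz.
119 MHz mod fs = 24.2 MHz.
24.2 MHz > fs/2 = 23.7 MHz, folds to fs − 24.2 MHz = 23.2 MHz.
121.8 MHz mod fs = 27 MHz.
27 MHz > fs/2 = 23.7 MHz, folds to fs − 27 MHz = 20.4 MHz.
51 MHz and 145.8 MHz both map to 3.6 MHz.

51 MHz, 145.8 MHz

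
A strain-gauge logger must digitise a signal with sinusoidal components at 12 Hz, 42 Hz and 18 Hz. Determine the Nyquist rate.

84 Hz

Highest-frequency component: 42 Hz.
Nyquist rate = 2 × 42 Hz = 84 Hz.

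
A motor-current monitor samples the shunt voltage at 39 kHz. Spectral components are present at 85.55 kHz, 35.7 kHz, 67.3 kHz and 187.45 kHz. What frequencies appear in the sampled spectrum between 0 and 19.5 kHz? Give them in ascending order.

fs/2 = 19.5 kHz.
85.55 kHz mod fs = 7.55 kHz.
7.55 kHz ≤ fs/2 = 19.5 kHz, appears at 7.55 kHz.
35.7 kHz > fs/2 = 19.5 kHz, folds to fs − 35.7 kHz = 3.3 kHz.
67.3 kHz mod fs = 28.3 kHz.
28.3 kHz > fs/2 = 19.5 kHz, folds to fs − 28.3 kHz = 10.7 kHz.
187.45 kHz mod fs = 31.45 kHz.
31.45 kHz > fs/2 = 19.5 kHz, folds to fs − 31.45 kHz = 7.55 kHz.
Distinct values: {3.3 kHz, 7.55 kHz, 10.7 kHz}.

3.3 kHz, 7.55 kHz, 10.7 kHz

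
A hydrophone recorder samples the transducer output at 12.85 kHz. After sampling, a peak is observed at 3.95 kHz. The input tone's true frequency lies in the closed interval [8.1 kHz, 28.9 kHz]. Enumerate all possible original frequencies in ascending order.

Frequencies that alias to 3.95 kHz are k·fs ± 3.95 kHz for integer k ≥ 0.
k=0: 3.95 kHz.
k=1: 8.9 kHz, 16.8 kHz.
k=2: 21.75 kHz, 29.65 kHz.
k=3: 34.6 kHz, 42.5 kHz.
Within [8.1 kHz, 28.9 kHz]: 8.9 kHz, 16.8 kHz, 21.75 kHz.

8.9 kHz, 16.8 kHz, 21.75 kHz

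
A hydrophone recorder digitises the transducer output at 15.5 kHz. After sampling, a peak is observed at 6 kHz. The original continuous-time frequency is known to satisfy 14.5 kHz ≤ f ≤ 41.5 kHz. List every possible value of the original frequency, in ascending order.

21.5 kHz, 25 kHz, 37 kHz, 40.5 kHz

Frequencies that alias to 6 kHz are k·fs ± 6 kHz for integer k ≥ 0.
k=0: 6 kHz.
k=1: 9.5 kHz, 21.5 kHz.
k=2: 25 kHz, 37 kHz.
k=3: 40.5 kHz, 52.5 kHz.
k=4: 56 kHz, 68 kHz.
Within [14.5 kHz, 41.5 kHz]: 21.5 kHz, 25 kHz, 37 kHz, 40.5 kHz.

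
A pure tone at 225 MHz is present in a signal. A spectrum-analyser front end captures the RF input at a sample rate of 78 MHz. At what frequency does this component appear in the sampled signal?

225 MHz mod fs = 69 MHz.
69 MHz > fs/2 = 39 MHz, folds to fs − 69 MHz = 9 MHz.

9 MHz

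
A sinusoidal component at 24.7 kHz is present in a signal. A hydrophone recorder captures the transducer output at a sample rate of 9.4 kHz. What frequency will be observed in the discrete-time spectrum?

3.5 kHz

24.7 kHz mod fs = 5.9 kHz.
5.9 kHz > fs/2 = 4.7 kHz, folds to fs − 5.9 kHz = 3.5 kHz.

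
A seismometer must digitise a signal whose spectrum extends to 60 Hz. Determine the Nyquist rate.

Nyquist rate = 2 × 60 Hz = 120 Hz.

120 Hz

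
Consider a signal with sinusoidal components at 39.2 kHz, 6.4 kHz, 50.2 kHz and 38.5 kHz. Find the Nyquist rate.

100.4 kHz

Highest-frequency component: 50.2 kHz.
Nyquist rate = 2 × 50.2 kHz = 100.4 kHz.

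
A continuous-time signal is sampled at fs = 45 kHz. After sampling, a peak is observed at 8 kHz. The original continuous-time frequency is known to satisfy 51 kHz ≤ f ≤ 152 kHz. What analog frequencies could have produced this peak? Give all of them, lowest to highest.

53 kHz, 82 kHz, 98 kHz, 127 kHz, 143 kHz

Frequencies that alias to 8 kHz are k·fs ± 8 kHz for integer k ≥ 0.
k=0: 8 kHz.
k=1: 37 kHz, 53 kHz.
k=2: 82 kHz, 98 kHz.
k=3: 127 kHz, 143 kHz.
k=4: 172 kHz, 188 kHz.
Within [51 kHz, 152 kHz]: 53 kHz, 82 kHz, 98 kHz, 127 kHz, 143 kHz.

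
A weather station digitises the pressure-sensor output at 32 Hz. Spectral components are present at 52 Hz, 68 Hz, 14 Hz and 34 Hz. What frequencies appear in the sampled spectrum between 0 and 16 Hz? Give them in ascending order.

fs/2 = 16 Hz.
52 Hz mod fs = 20 Hz.
20 Hz > fs/2 = 16 Hz, folds to fs − 20 Hz = 12 Hz.
68 Hz mod fs = 4 Hz.
4 Hz ≤ fs/2 = 16 Hz, appears at 4 Hz.
14 Hz ≤ fs/2 = 16 Hz, passes unchanged.
34 Hz mod fs = 2 Hz.
2 Hz ≤ fs/2 = 16 Hz, appears at 2 Hz.
Distinct values: {2 Hz, 4 Hz, 12 Hz, 14 Hz}.

2 Hz, 4 Hz, 12 Hz, 14 Hz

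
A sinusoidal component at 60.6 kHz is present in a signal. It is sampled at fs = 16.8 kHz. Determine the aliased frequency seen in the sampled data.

6.6 kHz

60.6 kHz mod fs = 10.2 kHz.
10.2 kHz > fs/2 = 8.4 kHz, folds to fs − 10.2 kHz = 6.6 kHz.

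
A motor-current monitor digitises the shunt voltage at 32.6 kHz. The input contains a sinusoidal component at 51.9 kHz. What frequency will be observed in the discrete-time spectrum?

51.9 kHz mod fs = 19.3 kHz.
19.3 kHz > fs/2 = 16.3 kHz, folds to fs − 19.3 kHz = 13.3 kHz.

13.3 kHz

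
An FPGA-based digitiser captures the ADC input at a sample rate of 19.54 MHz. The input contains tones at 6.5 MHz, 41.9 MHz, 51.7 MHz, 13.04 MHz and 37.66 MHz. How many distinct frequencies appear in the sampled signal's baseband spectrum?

fs/2 = 9.77 MHz.
6.5 MHz ≤ fs/2 = 9.77 MHz, passes unchanged.
41.9 MHz mod fs = 2.82 MHz.
2.82 MHz ≤ fs/2 = 9.77 MHz, appears at 2.82 MHz.
51.7 MHz mod fs = 12.62 MHz.
12.62 MHz > fs/2 = 9.77 MHz, folds to fs − 12.62 MHz = 6.92 MHz.
13.04 MHz > fs/2 = 9.77 MHz, folds to fs − 13.04 MHz = 6.5 MHz.
37.66 MHz mod fs = 18.12 MHz.
18.12 MHz > fs/2 = 9.77 MHz, folds to fs − 18.12 MHz = 1.42 MHz.
Distinct values: {1.42 MHz, 2.82 MHz, 6.5 MHz, 6.92 MHz} → 4.

4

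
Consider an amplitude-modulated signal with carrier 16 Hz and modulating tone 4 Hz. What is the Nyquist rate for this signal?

40 Hz

AM sidebands sit at fc ± fm = 12 Hz and 20 Hz.
Highest-frequency component: 20 Hz.
Nyquist rate = 2 × 20 Hz = 40 Hz.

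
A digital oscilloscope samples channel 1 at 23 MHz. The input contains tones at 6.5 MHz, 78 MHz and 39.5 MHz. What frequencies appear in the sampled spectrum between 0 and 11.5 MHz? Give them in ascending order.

fs/2 = 11.5 MHz.
6.5 MHz ≤ fs/2 = 11.5 MHz, passes unchanged.
78 MHz mod fs = 9 MHz.
9 MHz ≤ fs/2 = 11.5 MHz, appears at 9 MHz.
39.5 MHz mod fs = 16.5 MHz.
16.5 MHz > fs/2 = 11.5 MHz, folds to fs − 16.5 MHz = 6.5 MHz.
Distinct values: {6.5 MHz, 9 MHz}.

6.5 MHz, 9 MHz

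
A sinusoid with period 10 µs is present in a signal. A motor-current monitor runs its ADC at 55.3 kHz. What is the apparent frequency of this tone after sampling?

T = 10 µs → f = 1/T = 100 kHz.
100 kHz mod fs = 44.7 kHz.
44.7 kHz > fs/2 = 27.65 kHz, folds to fs − 44.7 kHz = 10.6 kHz.

10.6 kHz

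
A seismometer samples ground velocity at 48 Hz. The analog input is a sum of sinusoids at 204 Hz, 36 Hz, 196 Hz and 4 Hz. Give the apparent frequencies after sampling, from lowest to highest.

4 Hz, 12 Hz

fs/2 = 24 Hz.
204 Hz mod fs = 12 Hz.
12 Hz ≤ fs/2 = 24 Hz, appears at 12 Hz.
36 Hz > fs/2 = 24 Hz, folds to fs − 36 Hz = 12 Hz.
196 Hz mod fs = 4 Hz.
4 Hz ≤ fs/2 = 24 Hz, appears at 4 Hz.
4 Hz ≤ fs/2 = 24 Hz, passes unchanged.
Distinct values: {4 Hz, 12 Hz}.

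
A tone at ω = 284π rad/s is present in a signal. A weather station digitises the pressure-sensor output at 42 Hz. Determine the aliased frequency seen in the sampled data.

ω = 284π rad/s → f = ω/(2π) = 142 Hz.
142 Hz mod fs = 16 Hz.
16 Hz ≤ fs/2 = 21 Hz, appears at 16 Hz.

16 Hz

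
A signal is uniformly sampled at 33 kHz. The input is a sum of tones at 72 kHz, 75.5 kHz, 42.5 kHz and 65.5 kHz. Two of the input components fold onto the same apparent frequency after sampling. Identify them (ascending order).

42.5 kHz, 75.5 kHz

fs/2 = 16.5 kHz.
72 kHz mod fs = 6 kHz.
6 kHz ≤ fs/2 = 16.5 kHz, appears at 6 kHz.
75.5 kHz mod fs = 9.5 kHz.
9.5 kHz ≤ fs/2 = 16.5 kHz, appears at 9.5 kHz.
42.5 kHz mod fs = 9.5 kHz.
9.5 kHz ≤ fs/2 = 16.5 kHz, appears at 9.5 kHz.
65.5 kHz mod fs = 32.5 kHz.
32.5 kHz > fs/2 = 16.5 kHz, folds to fs − 32.5 kHz = 0.5 kHz.
42.5 kHz and 75.5 kHz both map to 9.5 kHz.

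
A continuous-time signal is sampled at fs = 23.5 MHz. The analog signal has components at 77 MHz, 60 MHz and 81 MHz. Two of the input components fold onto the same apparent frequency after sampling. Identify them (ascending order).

60 MHz, 81 MHz

fs/2 = 11.75 MHz.
77 MHz mod fs = 6.5 MHz.
6.5 MHz ≤ fs/2 = 11.75 MHz, appears at 6.5 MHz.
60 MHz mod fs = 13 MHz.
13 MHz > fs/2 = 11.75 MHz, folds to fs − 13 MHz = 10.5 MHz.
81 MHz mod fs = 10.5 MHz.
10.5 MHz ≤ fs/2 = 11.75 MHz, appears at 10.5 MHz.
60 MHz and 81 MHz both map to 10.5 MHz.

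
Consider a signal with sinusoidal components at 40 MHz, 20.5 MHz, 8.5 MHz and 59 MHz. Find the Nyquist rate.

118 MHz

Highest-frequency component: 59 MHz.
Nyquist rate = 2 × 59 MHz = 118 MHz.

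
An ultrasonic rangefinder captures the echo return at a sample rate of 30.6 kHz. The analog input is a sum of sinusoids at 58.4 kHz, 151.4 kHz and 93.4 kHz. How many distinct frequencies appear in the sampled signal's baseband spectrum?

2

fs/2 = 15.3 kHz.
58.4 kHz mod fs = 27.8 kHz.
27.8 kHz > fs/2 = 15.3 kHz, folds to fs − 27.8 kHz = 2.8 kHz.
151.4 kHz mod fs = 29 kHz.
29 kHz > fs/2 = 15.3 kHz, folds to fs − 29 kHz = 1.6 kHz.
93.4 kHz mod fs = 1.6 kHz.
1.6 kHz ≤ fs/2 = 15.3 kHz, appears at 1.6 kHz.
Distinct values: {1.6 kHz, 2.8 kHz} → 2.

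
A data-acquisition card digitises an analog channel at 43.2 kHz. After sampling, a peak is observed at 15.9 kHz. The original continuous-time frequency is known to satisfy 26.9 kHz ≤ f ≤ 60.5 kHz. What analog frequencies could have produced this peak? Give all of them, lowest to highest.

27.3 kHz, 59.1 kHz

Frequencies that alias to 15.9 kHz are k·fs ± 15.9 kHz for integer k ≥ 0.
k=0: 15.9 kHz.
k=1: 27.3 kHz, 59.1 kHz.
k=2: 70.5 kHz, 102.3 kHz.
Within [26.9 kHz, 60.5 kHz]: 27.3 kHz, 59.1 kHz.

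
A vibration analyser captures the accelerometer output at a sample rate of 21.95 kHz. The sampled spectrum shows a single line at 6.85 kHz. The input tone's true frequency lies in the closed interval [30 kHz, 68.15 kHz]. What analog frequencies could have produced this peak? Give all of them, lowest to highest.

37.05 kHz, 50.75 kHz, 59 kHz

Frequencies that alias to 6.85 kHz are k·fs ± 6.85 kHz for integer k ≥ 0.
k=0: 6.85 kHz.
k=1: 15.1 kHz, 28.8 kHz.
k=2: 37.05 kHz, 50.75 kHz.
k=3: 59 kHz, 72.7 kHz.
k=4: 80.95 kHz, 94.65 kHz.
Within [30 kHz, 68.15 kHz]: 37.05 kHz, 50.75 kHz, 59 kHz.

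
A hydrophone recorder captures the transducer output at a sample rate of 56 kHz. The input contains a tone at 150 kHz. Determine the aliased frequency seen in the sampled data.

150 kHz mod fs = 38 kHz.
38 kHz > fs/2 = 28 kHz, folds to fs − 38 kHz = 18 kHz.

18 kHz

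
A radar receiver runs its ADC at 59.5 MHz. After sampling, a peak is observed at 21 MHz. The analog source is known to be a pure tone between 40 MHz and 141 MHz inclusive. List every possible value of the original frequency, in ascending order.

80.5 MHz, 98 MHz, 140 MHz

Frequencies that alias to 21 MHz are k·fs ± 21 MHz for integer k ≥ 0.
k=0: 21 MHz.
k=1: 38.5 MHz, 80.5 MHz.
k=2: 98 MHz, 140 MHz.
k=3: 157.5 MHz, 199.5 MHz.
Within [40 MHz, 141 MHz]: 80.5 MHz, 98 MHz, 140 MHz.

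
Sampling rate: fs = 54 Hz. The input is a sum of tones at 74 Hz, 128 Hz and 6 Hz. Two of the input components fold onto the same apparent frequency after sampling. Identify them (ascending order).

74 Hz, 128 Hz

fs/2 = 27 Hz.
74 Hz mod fs = 20 Hz.
20 Hz ≤ fs/2 = 27 Hz, appears at 20 Hz.
128 Hz mod fs = 20 Hz.
20 Hz ≤ fs/2 = 27 Hz, appears at 20 Hz.
6 Hz ≤ fs/2 = 27 Hz, passes unchanged.
74 Hz and 128 Hz both map to 20 Hz.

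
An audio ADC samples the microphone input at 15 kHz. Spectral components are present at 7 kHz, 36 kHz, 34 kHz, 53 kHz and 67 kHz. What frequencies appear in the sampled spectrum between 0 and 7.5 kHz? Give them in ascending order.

4 kHz, 6 kHz, 7 kHz

fs/2 = 7.5 kHz.
7 kHz ≤ fs/2 = 7.5 kHz, passes unchanged.
36 kHz mod fs = 6 kHz.
6 kHz ≤ fs/2 = 7.5 kHz, appears at 6 kHz.
34 kHz mod fs = 4 kHz.
4 kHz ≤ fs/2 = 7.5 kHz, appears at 4 kHz.
53 kHz mod fs = 8 kHz.
8 kHz > fs/2 = 7.5 kHz, folds to fs − 8 kHz = 7 kHz.
67 kHz mod fs = 7 kHz.
7 kHz ≤ fs/2 = 7.5 kHz, appears at 7 kHz.
Distinct values: {4 kHz, 6 kHz, 7 kHz}.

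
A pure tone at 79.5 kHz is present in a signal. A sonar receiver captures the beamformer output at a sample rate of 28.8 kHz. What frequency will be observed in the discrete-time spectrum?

6.9 kHz

79.5 kHz mod fs = 21.9 kHz.
21.9 kHz > fs/2 = 14.4 kHz, folds to fs − 21.9 kHz = 6.9 kHz.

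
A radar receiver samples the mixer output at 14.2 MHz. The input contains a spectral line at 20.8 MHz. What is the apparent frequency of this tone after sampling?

6.6 MHz

20.8 MHz mod fs = 6.6 MHz.
6.6 MHz ≤ fs/2 = 7.1 MHz, appears at 6.6 MHz.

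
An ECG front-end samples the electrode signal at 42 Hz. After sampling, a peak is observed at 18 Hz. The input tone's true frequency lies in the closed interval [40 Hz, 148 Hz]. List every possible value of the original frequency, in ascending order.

Frequencies that alias to 18 Hz are k·fs ± 18 Hz for integer k ≥ 0.
k=0: 18 Hz.
k=1: 24 Hz, 60 Hz.
k=2: 66 Hz, 102 Hz.
k=3: 108 Hz, 144 Hz.
k=4: 150 Hz, 186 Hz.
Within [40 Hz, 148 Hz]: 60 Hz, 66 Hz, 102 Hz, 108 Hz, 144 Hz.

60 Hz, 66 Hz, 102 Hz, 108 Hz, 144 Hz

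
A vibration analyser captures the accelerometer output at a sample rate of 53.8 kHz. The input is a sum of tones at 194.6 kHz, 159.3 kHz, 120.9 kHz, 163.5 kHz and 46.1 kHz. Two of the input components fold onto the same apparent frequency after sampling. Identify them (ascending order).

fs/2 = 26.9 kHz.
194.6 kHz mod fs = 33.2 kHz.
33.2 kHz > fs/2 = 26.9 kHz, folds to fs − 33.2 kHz = 20.6 kHz.
159.3 kHz mod fs = 51.7 kHz.
51.7 kHz > fs/2 = 26.9 kHz, folds to fs − 51.7 kHz = 2.1 kHz.
120.9 kHz mod fs = 13.3 kHz.
13.3 kHz ≤ fs/2 = 26.9 kHz, appears at 13.3 kHz.
163.5 kHz mod fs = 2.1 kHz.
2.1 kHz ≤ fs/2 = 26.9 kHz, appears at 2.1 kHz.
46.1 kHz > fs/2 = 26.9 kHz, folds to fs − 46.1 kHz = 7.7 kHz.
159.3 kHz and 163.5 kHz both map to 2.1 kHz.

159.3 kHz, 163.5 kHz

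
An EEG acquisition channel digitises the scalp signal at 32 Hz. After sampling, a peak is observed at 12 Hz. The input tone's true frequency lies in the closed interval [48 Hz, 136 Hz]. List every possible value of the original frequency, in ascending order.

Frequencies that alias to 12 Hz are k·fs ± 12 Hz for integer k ≥ 0.
k=0: 12 Hz.
k=1: 20 Hz, 44 Hz.
k=2: 52 Hz, 76 Hz.
k=3: 84 Hz, 108 Hz.
k=4: 116 Hz, 140 Hz.
k=5: 148 Hz, 172 Hz.
Within [48 Hz, 136 Hz]: 52 Hz, 76 Hz, 84 Hz, 108 Hz, 116 Hz.

52 Hz, 76 Hz, 84 Hz, 108 Hz, 116 Hz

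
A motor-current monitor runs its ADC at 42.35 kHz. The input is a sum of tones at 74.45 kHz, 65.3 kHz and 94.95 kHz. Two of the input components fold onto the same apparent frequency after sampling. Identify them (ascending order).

fs/2 = 21.175 kHz.
74.45 kHz mod fs = 32.1 kHz.
32.1 kHz > fs/2 = 21.175 kHz, folds to fs − 32.1 kHz = 10.25 kHz.
65.3 kHz mod fs = 22.95 kHz.
22.95 kHz > fs/2 = 21.175 kHz, folds to fs − 22.95 kHz = 19.4 kHz.
94.95 kHz mod fs = 10.25 kHz.
10.25 kHz ≤ fs/2 = 21.175 kHz, appears at 10.25 kHz.
74.45 kHz and 94.95 kHz both map to 10.25 kHz.

74.45 kHz, 94.95 kHz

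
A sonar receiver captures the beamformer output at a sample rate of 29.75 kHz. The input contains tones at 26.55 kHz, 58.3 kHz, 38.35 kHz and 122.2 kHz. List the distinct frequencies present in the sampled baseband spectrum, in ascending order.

1.2 kHz, 3.2 kHz, 8.6 kHz

fs/2 = 14.875 kHz.
26.55 kHz > fs/2 = 14.875 kHz, folds to fs − 26.55 kHz = 3.2 kHz.
58.3 kHz mod fs = 28.55 kHz.
28.55 kHz > fs/2 = 14.875 kHz, folds to fs − 28.55 kHz = 1.2 kHz.
38.35 kHz mod fs = 8.6 kHz.
8.6 kHz ≤ fs/2 = 14.875 kHz, appears at 8.6 kHz.
122.2 kHz mod fs = 3.2 kHz.
3.2 kHz ≤ fs/2 = 14.875 kHz, appears at 3.2 kHz.
Distinct values: {1.2 kHz, 3.2 kHz, 8.6 kHz}.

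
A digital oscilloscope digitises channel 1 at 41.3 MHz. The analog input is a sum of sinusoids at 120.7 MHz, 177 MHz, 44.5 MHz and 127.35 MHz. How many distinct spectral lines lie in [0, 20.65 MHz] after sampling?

fs/2 = 20.65 MHz.
120.7 MHz mod fs = 38.1 MHz.
38.1 MHz > fs/2 = 20.65 MHz, folds to fs − 38.1 MHz = 3.2 MHz.
177 MHz mod fs = 11.8 MHz.
11.8 MHz ≤ fs/2 = 20.65 MHz, appears at 11.8 MHz.
44.5 MHz mod fs = 3.2 MHz.
3.2 MHz ≤ fs/2 = 20.65 MHz, appears at 3.2 MHz.
127.35 MHz mod fs = 3.45 MHz.
3.45 MHz ≤ fs/2 = 20.65 MHz, appears at 3.45 MHz.
Distinct values: {3.2 MHz, 3.45 MHz, 11.8 MHz} → 3.

3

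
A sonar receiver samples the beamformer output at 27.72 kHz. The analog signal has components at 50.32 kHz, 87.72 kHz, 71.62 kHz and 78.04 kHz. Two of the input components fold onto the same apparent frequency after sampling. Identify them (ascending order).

fs/2 = 13.86 kHz.
50.32 kHz mod fs = 22.6 kHz.
22.6 kHz > fs/2 = 13.86 kHz, folds to fs − 22.6 kHz = 5.12 kHz.
87.72 kHz mod fs = 4.56 kHz.
4.56 kHz ≤ fs/2 = 13.86 kHz, appears at 4.56 kHz.
71.62 kHz mod fs = 16.18 kHz.
16.18 kHz > fs/2 = 13.86 kHz, folds to fs − 16.18 kHz = 11.54 kHz.
78.04 kHz mod fs = 22.6 kHz.
22.6 kHz > fs/2 = 13.86 kHz, folds to fs − 22.6 kHz = 5.12 kHz.
50.32 kHz and 78.04 kHz both map to 5.12 kHz.

50.32 kHz, 78.04 kHz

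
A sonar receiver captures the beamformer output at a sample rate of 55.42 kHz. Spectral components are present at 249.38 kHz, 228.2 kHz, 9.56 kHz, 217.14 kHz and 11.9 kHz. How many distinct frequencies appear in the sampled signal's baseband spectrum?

5

fs/2 = 27.71 kHz.
249.38 kHz mod fs = 27.7 kHz.
27.7 kHz ≤ fs/2 = 27.71 kHz, appears at 27.7 kHz.
228.2 kHz mod fs = 6.52 kHz.
6.52 kHz ≤ fs/2 = 27.71 kHz, appears at 6.52 kHz.
9.56 kHz ≤ fs/2 = 27.71 kHz, passes unchanged.
217.14 kHz mod fs = 50.88 kHz.
50.88 kHz > fs/2 = 27.71 kHz, folds to fs − 50.88 kHz = 4.54 kHz.
11.9 kHz ≤ fs/2 = 27.71 kHz, passes unchanged.
Distinct values: {4.54 kHz, 6.52 kHz, 9.56 kHz, 11.9 kHz, 27.7 kHz} → 5.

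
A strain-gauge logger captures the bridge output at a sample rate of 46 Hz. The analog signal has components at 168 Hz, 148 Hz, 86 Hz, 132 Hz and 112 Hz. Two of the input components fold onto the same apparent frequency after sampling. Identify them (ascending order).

fs/2 = 23 Hz.
168 Hz mod fs = 30 Hz.
30 Hz > fs/2 = 23 Hz, folds to fs − 30 Hz = 16 Hz.
148 Hz mod fs = 10 Hz.
10 Hz ≤ fs/2 = 23 Hz, appears at 10 Hz.
86 Hz mod fs = 40 Hz.
40 Hz > fs/2 = 23 Hz, folds to fs − 40 Hz = 6 Hz.
132 Hz mod fs = 40 Hz.
40 Hz > fs/2 = 23 Hz, folds to fs − 40 Hz = 6 Hz.
112 Hz mod fs = 20 Hz.
20 Hz ≤ fs/2 = 23 Hz, appears at 20 Hz.
86 Hz and 132 Hz both map to 6 Hz.

86 Hz, 132 Hz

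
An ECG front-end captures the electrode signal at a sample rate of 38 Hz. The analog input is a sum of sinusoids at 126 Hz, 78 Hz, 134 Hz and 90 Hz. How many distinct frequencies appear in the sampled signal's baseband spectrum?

4

fs/2 = 19 Hz.
126 Hz mod fs = 12 Hz.
12 Hz ≤ fs/2 = 19 Hz, appears at 12 Hz.
78 Hz mod fs = 2 Hz.
2 Hz ≤ fs/2 = 19 Hz, appears at 2 Hz.
134 Hz mod fs = 20 Hz.
20 Hz > fs/2 = 19 Hz, folds to fs − 20 Hz = 18 Hz.
90 Hz mod fs = 14 Hz.
14 Hz ≤ fs/2 = 19 Hz, appears at 14 Hz.
Distinct values: {2 Hz, 12 Hz, 14 Hz, 18 Hz} → 4.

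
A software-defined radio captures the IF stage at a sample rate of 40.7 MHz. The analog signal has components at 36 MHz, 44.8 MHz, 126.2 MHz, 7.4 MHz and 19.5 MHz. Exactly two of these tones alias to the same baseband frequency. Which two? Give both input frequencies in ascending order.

44.8 MHz, 126.2 MHz

fs/2 = 20.35 MHz.
36 MHz > fs/2 = 20.35 MHz, folds to fs − 36 MHz = 4.7 MHz.
44.8 MHz mod fs = 4.1 MHz.
4.1 MHz ≤ fs/2 = 20.35 MHz, appears at 4.1 MHz.
126.2 MHz mod fs = 4.1 MHz.
4.1 MHz ≤ fs/2 = 20.35 MHz, appears at 4.1 MHz.
7.4 MHz ≤ fs/2 = 20.35 MHz, passes unchanged.
19.5 MHz ≤ fs/2 = 20.35 MHz, passes unchanged.
44.8 MHz and 126.2 MHz both map to 4.1 MHz.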